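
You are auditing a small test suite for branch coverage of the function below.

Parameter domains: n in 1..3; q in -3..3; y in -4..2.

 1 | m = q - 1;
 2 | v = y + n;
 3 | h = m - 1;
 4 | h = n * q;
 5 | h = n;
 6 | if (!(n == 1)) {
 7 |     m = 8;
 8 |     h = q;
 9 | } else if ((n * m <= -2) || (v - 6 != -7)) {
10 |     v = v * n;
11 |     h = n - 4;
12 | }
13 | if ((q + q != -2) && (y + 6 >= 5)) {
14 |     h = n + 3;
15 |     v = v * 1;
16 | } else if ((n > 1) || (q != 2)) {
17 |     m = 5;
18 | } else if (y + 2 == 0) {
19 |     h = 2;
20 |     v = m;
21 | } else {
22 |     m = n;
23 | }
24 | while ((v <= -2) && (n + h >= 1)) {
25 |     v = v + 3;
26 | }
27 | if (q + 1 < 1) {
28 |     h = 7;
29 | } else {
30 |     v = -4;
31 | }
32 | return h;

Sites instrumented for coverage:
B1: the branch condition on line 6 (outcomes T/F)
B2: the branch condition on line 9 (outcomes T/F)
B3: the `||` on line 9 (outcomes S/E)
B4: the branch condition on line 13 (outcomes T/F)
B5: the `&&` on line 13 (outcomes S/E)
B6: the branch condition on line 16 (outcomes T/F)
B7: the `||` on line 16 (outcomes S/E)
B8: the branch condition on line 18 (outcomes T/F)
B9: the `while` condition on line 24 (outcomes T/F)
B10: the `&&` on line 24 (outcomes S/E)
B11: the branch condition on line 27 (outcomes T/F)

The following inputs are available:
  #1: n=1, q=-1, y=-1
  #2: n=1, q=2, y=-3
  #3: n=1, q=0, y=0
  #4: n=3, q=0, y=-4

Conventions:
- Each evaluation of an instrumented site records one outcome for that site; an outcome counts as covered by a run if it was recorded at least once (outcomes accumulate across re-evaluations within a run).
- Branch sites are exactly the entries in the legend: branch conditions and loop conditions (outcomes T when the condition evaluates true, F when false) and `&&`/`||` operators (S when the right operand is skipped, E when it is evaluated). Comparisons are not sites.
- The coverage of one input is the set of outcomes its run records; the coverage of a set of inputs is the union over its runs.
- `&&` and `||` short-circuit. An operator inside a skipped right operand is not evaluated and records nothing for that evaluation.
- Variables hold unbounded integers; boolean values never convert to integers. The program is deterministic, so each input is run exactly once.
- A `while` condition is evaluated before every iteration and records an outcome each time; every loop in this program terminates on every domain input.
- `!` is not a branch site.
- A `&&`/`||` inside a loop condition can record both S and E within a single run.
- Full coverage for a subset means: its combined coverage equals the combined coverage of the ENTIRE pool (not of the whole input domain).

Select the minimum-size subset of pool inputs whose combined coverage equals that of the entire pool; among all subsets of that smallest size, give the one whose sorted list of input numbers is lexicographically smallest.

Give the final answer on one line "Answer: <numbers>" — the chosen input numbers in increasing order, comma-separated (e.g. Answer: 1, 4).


input #1 (n=1, q=-1, y=-1): events B1->F, B3->S, B2->T, B5->S, B4->F, B7->E, B6->T, B10->S, B9->F, B11->T; covers B1=F, B2=T, B3=S, B4=F, B5=S, B6=T, B7=E, B9=F, B10=S, B11=T
input #2 (n=1, q=2, y=-3): events B1->F, B3->E, B2->T, B5->E, B4->F, B7->E, B6->F, B8->F, B10->E, B9->F, B11->F; covers B1=F, B2=T, B3=E, B4=F, B5=E, B6=F, B7=E, B8=F, B9=F, B10=E, B11=F
input #3 (n=1, q=0, y=0): events B1->F, B3->E, B2->T, B5->E, B4->T, B10->S, B9->F, B11->F; covers B1=F, B2=T, B3=E, B4=T, B5=E, B9=F, B10=S, B11=F
input #4 (n=3, q=0, y=-4): events B1->T, B5->E, B4->F, B7->S, B6->T, B10->S, B9->F, B11->F; covers B1=T, B4=F, B5=E, B6=T, B7=S, B9=F, B10=S, B11=F
pool-wide coverage (19 outcomes): B1=T, B1=F, B2=T, B3=S, B3=E, B4=T, B4=F, B5=S, B5=E, B6=T, B6=F, B7=S, B7=E, B8=F, B9=F, B10=S, B10=E, B11=T, B11=F
every size-1 subset falls short of the 19 outcomes (best: 11/19)
every size-2 subset falls short of the 19 outcomes (best: 16/19)
every size-3 subset falls short of the 19 outcomes (best: 18/19)
inputs {1, 2, 3, 4} (size 4) cover everything; no size-4 subset with a lexicographically smaller index list covers all 19
Answer: 1, 2, 3, 4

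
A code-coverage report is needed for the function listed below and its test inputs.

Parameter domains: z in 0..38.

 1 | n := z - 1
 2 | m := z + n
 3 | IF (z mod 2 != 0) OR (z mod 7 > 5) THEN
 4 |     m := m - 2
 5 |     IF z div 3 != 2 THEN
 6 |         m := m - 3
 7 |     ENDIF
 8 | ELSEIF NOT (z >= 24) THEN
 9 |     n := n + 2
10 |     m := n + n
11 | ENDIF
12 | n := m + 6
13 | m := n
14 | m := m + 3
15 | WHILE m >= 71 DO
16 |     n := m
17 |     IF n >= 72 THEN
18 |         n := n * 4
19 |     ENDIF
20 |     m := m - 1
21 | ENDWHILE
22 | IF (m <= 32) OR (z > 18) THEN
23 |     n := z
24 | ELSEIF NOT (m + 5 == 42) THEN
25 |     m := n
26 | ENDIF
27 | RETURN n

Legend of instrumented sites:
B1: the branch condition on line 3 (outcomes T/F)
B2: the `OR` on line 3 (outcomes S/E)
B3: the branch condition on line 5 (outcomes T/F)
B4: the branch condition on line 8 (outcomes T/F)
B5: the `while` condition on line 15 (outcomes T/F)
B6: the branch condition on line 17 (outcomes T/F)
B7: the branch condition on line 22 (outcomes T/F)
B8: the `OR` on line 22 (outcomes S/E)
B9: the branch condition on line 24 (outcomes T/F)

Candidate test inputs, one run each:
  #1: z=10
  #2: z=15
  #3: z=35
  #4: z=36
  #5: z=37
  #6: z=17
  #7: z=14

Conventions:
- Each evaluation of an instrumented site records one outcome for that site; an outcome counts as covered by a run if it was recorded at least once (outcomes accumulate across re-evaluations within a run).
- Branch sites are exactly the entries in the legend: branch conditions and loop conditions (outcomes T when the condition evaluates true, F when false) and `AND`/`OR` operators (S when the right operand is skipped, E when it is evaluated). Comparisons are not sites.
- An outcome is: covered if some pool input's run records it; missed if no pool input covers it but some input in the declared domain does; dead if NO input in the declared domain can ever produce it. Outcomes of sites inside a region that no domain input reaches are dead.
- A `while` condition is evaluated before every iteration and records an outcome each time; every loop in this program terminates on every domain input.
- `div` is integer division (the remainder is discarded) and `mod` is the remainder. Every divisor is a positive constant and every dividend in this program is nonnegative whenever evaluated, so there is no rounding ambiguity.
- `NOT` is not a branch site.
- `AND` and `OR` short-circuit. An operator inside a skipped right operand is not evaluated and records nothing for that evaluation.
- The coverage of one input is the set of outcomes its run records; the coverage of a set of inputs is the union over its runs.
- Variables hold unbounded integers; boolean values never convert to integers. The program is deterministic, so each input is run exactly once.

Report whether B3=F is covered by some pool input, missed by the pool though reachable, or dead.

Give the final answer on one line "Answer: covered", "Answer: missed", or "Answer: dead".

no pool input records B3=F
but domain input (z=6) does record it -> reachable, so missed

Answer: missed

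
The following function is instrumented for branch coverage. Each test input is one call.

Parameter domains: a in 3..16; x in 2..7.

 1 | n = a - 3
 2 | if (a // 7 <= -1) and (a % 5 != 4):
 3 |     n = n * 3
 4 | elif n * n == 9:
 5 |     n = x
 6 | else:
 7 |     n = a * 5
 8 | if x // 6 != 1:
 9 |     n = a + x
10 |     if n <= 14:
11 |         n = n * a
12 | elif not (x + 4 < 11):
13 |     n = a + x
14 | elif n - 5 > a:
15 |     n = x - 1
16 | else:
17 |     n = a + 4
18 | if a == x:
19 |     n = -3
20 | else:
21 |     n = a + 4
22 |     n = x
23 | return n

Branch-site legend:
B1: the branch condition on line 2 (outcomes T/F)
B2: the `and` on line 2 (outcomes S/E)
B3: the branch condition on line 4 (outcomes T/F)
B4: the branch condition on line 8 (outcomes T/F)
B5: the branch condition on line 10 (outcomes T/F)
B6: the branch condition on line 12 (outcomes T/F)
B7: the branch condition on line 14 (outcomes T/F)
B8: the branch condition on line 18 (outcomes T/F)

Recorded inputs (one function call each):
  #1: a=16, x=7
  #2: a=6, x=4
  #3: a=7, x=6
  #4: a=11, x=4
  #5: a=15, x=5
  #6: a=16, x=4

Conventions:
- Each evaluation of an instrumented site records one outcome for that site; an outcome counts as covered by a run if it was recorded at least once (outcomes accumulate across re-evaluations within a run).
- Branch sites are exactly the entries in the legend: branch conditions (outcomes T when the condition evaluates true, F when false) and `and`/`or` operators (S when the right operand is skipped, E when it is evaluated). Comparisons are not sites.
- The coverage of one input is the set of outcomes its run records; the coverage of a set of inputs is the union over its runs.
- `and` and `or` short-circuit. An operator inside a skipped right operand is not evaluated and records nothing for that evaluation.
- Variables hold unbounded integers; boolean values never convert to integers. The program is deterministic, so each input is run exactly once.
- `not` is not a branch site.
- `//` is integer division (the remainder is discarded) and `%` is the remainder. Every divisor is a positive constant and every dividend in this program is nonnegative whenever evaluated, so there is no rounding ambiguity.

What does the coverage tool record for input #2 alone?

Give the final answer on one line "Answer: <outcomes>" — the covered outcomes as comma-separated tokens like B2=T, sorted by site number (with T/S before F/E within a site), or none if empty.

Running input #2 (a=6, x=4), event by event:
  B2->S, B1->F, B3->T, B4->T, B5->T, B8->F
collecting distinct outcomes: B1=F, B2=S, B3=T, B4=T, B5=T, B8=F

Answer: B1=F, B2=S, B3=T, B4=T, B5=T, B8=F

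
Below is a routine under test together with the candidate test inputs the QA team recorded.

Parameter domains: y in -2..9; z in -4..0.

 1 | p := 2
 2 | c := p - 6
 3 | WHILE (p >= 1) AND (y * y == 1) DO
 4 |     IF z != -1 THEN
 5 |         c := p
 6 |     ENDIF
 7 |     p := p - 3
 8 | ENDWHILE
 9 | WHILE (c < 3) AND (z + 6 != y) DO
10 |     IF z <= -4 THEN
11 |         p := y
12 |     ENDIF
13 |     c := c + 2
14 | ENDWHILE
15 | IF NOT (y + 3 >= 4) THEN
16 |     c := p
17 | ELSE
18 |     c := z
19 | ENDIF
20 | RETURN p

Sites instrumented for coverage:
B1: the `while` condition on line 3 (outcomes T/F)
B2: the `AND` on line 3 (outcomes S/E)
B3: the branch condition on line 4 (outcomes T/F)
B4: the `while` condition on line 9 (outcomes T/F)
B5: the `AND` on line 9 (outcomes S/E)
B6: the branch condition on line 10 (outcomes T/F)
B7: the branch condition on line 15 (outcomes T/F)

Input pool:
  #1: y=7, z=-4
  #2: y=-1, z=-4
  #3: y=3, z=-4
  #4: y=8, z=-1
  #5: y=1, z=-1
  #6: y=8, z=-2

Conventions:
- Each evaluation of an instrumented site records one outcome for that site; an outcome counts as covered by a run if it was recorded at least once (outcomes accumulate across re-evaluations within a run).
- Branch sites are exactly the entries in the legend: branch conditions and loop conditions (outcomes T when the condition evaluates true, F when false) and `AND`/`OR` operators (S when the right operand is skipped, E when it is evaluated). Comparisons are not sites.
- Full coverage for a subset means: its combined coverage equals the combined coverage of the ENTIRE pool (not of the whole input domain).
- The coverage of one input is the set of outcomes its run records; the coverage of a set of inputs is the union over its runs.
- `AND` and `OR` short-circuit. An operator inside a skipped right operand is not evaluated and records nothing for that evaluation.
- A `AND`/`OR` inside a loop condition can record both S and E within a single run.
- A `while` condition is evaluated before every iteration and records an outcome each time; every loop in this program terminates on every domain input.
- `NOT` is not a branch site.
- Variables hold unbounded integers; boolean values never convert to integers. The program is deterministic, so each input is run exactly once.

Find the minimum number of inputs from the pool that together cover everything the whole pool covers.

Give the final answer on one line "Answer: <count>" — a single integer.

test 1 (y=7, z=-4) fires B2->E, B1->F, B5->E, B4->T, B6->T, B5->E, B4->T, B6->T, B5->E, B4->T, B6->T, B5->E, B4->T, B6->T, ...; hits B1=F, B2=E, B4=T, B4=F, B5=S, B5=E, B6=T, B7=F
test 2 (y=-1, z=-4) fires B2->E, B1->T, B3->T, B2->S, B1->F, B5->E, B4->T, B6->T, B5->S, B4->F, B7->T; hits B1=T, B1=F, B2=S, B2=E, B3=T, B4=T, B4=F, B5=S, B5=E, B6=T, B7=T
test 3 (y=3, z=-4) fires B2->E, B1->F, B5->E, B4->T, B6->T, B5->E, B4->T, B6->T, B5->E, B4->T, B6->T, B5->E, B4->T, B6->T, ...; hits B1=F, B2=E, B4=T, B4=F, B5=S, B5=E, B6=T, B7=F
test 4 (y=8, z=-1) fires B2->E, B1->F, B5->E, B4->T, B6->F, B5->E, B4->T, B6->F, B5->E, B4->T, B6->F, B5->E, B4->T, B6->F, ...; hits B1=F, B2=E, B4=T, B4=F, B5=S, B5=E, B6=F, B7=F
test 5 (y=1, z=-1) fires B2->E, B1->T, B3->F, B2->S, B1->F, B5->E, B4->T, B6->F, B5->E, B4->T, B6->F, B5->E, B4->T, B6->F, ...; hits B1=T, B1=F, B2=S, B2=E, B3=F, B4=T, B4=F, B5=S, B5=E, B6=F, B7=F
test 6 (y=8, z=-2) fires B2->E, B1->F, B5->E, B4->T, B6->F, B5->E, B4->T, B6->F, B5->E, B4->T, B6->F, B5->E, B4->T, B6->F, ...; hits B1=F, B2=E, B4=T, B4=F, B5=S, B5=E, B6=F, B7=F
pool-wide coverage (14 outcomes): B1=T, B1=F, B2=S, B2=E, B3=T, B3=F, B4=T, B4=F, B5=S, B5=E, B6=T, B6=F, B7=T, B7=F
size 1 is not enough: best union over all size-1 subsets is 11/14
at size 2, {2, 5} reaches all 14 outcomes; every lexicographically earlier size-2 subset fails

Answer: 2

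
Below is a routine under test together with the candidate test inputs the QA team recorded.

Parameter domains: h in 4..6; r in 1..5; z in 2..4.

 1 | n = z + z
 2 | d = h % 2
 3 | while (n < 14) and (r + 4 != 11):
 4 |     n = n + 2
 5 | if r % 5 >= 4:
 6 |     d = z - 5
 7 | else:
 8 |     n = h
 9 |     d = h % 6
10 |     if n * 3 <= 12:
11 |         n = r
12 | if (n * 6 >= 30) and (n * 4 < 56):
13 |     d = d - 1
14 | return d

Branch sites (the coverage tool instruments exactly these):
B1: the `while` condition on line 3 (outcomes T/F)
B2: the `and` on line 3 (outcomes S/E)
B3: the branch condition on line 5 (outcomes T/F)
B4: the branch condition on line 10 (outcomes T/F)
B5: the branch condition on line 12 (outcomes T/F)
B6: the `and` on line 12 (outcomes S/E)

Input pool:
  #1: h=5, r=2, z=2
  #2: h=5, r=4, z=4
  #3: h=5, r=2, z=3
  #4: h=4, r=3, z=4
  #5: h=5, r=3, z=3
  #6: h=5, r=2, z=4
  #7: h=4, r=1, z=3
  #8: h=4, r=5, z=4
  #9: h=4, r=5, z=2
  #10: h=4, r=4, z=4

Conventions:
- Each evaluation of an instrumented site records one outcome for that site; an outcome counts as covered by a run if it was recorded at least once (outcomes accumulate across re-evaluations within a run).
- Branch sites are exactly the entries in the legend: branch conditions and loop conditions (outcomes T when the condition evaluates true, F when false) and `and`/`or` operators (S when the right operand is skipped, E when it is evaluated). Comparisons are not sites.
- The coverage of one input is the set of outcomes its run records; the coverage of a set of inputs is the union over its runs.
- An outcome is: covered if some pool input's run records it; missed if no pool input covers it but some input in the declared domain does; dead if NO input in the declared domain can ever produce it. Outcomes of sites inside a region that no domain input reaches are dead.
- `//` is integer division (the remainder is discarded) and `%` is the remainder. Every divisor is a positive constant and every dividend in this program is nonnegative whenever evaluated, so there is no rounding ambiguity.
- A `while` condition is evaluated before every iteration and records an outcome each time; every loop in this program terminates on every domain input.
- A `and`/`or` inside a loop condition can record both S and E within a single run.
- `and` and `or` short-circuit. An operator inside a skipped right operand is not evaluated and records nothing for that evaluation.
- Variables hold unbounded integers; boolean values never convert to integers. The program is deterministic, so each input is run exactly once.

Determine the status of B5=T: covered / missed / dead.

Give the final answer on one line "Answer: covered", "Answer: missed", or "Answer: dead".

B5=T is recorded by pool input(s) 1, 3, 5, 6, 8, 9 -> covered

Answer: covered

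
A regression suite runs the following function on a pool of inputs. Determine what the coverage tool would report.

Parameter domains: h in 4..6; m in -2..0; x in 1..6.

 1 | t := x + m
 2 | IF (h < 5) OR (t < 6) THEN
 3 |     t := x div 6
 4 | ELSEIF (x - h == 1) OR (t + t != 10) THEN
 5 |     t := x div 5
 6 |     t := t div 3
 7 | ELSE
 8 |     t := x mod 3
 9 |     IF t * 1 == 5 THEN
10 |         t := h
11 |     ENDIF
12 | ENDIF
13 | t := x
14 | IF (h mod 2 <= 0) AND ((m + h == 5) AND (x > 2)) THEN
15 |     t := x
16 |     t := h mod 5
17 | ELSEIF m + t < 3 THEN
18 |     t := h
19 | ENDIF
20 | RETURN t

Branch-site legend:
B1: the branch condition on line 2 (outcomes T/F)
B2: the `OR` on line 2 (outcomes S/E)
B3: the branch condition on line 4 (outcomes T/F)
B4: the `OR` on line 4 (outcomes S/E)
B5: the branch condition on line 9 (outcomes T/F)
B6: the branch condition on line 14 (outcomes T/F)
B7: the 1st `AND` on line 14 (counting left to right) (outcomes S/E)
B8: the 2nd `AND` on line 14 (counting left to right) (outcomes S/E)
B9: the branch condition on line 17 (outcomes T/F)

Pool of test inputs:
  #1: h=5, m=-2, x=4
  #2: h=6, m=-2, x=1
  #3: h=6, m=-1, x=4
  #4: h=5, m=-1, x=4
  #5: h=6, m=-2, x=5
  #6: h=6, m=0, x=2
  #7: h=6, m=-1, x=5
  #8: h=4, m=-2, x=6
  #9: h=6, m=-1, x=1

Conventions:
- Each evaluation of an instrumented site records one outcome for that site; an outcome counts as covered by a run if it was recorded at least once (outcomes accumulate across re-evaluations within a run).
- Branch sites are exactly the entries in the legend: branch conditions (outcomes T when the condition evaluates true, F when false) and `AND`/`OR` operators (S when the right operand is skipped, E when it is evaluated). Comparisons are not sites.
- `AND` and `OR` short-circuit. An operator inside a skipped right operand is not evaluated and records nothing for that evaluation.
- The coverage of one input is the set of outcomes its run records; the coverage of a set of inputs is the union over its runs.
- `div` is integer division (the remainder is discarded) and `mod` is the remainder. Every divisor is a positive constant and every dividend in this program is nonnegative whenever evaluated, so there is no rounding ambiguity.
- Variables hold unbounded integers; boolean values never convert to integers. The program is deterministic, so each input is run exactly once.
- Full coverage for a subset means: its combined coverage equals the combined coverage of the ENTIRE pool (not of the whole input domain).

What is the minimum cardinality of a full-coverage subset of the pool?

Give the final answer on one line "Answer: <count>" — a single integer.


test 1 (h=5, m=-2, x=4) fires B2->E, B1->T, B7->S, B6->F, B9->T; hits B1=T, B2=E, B6=F, B7=S, B9=T
test 2 (h=6, m=-2, x=1) fires B2->E, B1->T, B7->E, B8->S, B6->F, B9->T; hits B1=T, B2=E, B6=F, B7=E, B8=S, B9=T
test 3 (h=6, m=-1, x=4) fires B2->E, B1->T, B7->E, B8->E, B6->T; hits B1=T, B2=E, B6=T, B7=E, B8=E
test 4 (h=5, m=-1, x=4) fires B2->E, B1->T, B7->S, B6->F, B9->F; hits B1=T, B2=E, B6=F, B7=S, B9=F
test 5 (h=6, m=-2, x=5) fires B2->E, B1->T, B7->E, B8->S, B6->F, B9->F; hits B1=T, B2=E, B6=F, B7=E, B8=S, B9=F
test 6 (h=6, m=0, x=2) fires B2->E, B1->T, B7->E, B8->S, B6->F, B9->T; hits B1=T, B2=E, B6=F, B7=E, B8=S, B9=T
test 7 (h=6, m=-1, x=5) fires B2->E, B1->T, B7->E, B8->E, B6->T; hits B1=T, B2=E, B6=T, B7=E, B8=E
test 8 (h=4, m=-2, x=6) fires B2->S, B1->T, B7->E, B8->S, B6->F, B9->F; hits B1=T, B2=S, B6=F, B7=E, B8=S, B9=F
test 9 (h=6, m=-1, x=1) fires B2->E, B1->T, B7->E, B8->E, B6->F, B9->T; hits B1=T, B2=E, B6=F, B7=E, B8=E, B9=T
pool-wide coverage (11 outcomes): B1=T, B2=S, B2=E, B6=T, B6=F, B7=S, B7=E, B8=S, B8=E, B9=T, B9=F
no size-1 subset reaches all 11 outcomes (best union: 6/11)
no size-2 subset reaches all 11 outcomes (best union: 9/11)
inputs {1, 3, 8} (size 3) cover everything; no size-3 subset with a lexicographically smaller index list covers all 11
Answer: 3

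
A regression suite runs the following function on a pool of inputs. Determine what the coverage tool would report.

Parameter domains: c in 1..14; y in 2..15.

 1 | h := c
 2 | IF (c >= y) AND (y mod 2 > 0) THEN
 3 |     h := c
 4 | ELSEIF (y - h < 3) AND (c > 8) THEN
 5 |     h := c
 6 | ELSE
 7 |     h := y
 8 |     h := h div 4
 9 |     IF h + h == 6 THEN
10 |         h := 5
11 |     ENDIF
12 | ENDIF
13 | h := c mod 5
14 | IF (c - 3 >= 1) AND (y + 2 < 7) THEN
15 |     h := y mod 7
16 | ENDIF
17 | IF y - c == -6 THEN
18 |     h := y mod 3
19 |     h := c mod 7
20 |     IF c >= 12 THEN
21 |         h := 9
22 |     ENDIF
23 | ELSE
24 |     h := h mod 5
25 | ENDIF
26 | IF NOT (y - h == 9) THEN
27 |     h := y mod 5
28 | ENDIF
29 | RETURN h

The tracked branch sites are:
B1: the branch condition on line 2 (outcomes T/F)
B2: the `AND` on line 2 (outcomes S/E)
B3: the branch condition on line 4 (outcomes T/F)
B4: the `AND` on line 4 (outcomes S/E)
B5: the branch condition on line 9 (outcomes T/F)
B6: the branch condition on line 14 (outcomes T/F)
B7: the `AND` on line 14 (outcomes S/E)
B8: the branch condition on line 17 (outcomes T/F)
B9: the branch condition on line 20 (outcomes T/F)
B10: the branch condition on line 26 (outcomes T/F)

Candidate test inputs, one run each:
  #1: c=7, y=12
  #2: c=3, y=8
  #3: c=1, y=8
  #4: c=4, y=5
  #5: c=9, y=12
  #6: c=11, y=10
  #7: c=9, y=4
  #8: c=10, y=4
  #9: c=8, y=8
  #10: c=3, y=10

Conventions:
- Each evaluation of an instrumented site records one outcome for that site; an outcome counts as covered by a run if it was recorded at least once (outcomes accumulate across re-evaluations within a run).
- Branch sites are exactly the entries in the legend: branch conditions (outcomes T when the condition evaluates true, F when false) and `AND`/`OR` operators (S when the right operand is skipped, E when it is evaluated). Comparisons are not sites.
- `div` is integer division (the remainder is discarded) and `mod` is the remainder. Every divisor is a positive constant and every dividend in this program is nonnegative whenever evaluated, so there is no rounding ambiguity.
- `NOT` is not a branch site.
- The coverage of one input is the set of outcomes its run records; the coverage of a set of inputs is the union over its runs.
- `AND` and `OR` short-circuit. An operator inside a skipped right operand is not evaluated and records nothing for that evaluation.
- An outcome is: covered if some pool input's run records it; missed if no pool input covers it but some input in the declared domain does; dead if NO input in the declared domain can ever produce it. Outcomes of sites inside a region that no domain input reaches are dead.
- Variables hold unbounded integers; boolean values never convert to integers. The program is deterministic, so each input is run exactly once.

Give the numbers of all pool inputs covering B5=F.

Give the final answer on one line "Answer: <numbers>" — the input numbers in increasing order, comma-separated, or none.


input #1 (c=7, y=12): never hits B5=F
input #2 (c=3, y=8): hits B5=F
input #3 (c=1, y=8): hits B5=F
input #4 (c=4, y=5): hits B5=F
input #5 (c=9, y=12): never hits B5=F
input #6 (c=11, y=10): never hits B5=F
input #7 (c=9, y=4): never hits B5=F
input #8 (c=10, y=4): never hits B5=F
input #9 (c=8, y=8): hits B5=F
input #10 (c=3, y=10): hits B5=F
Answer: 2, 3, 4, 9, 10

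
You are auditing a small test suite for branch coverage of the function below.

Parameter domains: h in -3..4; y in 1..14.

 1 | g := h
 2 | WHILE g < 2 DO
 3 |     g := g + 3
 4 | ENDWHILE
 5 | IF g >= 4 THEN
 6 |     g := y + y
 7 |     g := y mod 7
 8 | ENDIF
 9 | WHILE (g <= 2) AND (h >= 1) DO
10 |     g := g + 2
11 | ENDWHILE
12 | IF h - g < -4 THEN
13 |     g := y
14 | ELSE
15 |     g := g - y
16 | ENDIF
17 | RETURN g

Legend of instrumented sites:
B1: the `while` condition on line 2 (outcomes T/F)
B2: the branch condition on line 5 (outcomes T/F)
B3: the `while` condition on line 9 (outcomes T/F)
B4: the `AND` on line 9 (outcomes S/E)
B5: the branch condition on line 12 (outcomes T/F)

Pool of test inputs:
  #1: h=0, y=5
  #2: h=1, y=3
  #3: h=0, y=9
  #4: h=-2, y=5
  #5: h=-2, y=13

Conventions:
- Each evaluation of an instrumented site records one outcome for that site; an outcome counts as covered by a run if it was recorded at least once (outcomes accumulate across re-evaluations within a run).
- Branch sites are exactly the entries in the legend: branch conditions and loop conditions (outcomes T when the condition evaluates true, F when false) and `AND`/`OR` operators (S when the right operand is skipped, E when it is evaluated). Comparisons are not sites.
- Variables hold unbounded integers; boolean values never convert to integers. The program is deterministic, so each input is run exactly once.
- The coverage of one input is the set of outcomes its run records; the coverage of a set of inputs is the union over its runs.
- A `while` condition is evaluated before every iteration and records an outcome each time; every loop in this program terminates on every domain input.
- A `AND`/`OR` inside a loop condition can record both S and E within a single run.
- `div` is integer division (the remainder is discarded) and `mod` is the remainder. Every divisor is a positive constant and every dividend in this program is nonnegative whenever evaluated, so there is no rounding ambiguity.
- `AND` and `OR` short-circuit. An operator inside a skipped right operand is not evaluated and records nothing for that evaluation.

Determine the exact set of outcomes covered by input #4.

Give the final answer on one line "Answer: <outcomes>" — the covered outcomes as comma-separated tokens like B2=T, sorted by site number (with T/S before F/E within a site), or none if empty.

Simulating input #4 (h=-2, y=5) step by step:
  B1->T, B1->T, B1->F, B2->T, B4->S, B3->F, B5->T
deduplicating events, the covered set is: B1=T, B1=F, B2=T, B3=F, B4=S, B5=T

Answer: B1=T, B1=F, B2=T, B3=F, B4=S, B5=T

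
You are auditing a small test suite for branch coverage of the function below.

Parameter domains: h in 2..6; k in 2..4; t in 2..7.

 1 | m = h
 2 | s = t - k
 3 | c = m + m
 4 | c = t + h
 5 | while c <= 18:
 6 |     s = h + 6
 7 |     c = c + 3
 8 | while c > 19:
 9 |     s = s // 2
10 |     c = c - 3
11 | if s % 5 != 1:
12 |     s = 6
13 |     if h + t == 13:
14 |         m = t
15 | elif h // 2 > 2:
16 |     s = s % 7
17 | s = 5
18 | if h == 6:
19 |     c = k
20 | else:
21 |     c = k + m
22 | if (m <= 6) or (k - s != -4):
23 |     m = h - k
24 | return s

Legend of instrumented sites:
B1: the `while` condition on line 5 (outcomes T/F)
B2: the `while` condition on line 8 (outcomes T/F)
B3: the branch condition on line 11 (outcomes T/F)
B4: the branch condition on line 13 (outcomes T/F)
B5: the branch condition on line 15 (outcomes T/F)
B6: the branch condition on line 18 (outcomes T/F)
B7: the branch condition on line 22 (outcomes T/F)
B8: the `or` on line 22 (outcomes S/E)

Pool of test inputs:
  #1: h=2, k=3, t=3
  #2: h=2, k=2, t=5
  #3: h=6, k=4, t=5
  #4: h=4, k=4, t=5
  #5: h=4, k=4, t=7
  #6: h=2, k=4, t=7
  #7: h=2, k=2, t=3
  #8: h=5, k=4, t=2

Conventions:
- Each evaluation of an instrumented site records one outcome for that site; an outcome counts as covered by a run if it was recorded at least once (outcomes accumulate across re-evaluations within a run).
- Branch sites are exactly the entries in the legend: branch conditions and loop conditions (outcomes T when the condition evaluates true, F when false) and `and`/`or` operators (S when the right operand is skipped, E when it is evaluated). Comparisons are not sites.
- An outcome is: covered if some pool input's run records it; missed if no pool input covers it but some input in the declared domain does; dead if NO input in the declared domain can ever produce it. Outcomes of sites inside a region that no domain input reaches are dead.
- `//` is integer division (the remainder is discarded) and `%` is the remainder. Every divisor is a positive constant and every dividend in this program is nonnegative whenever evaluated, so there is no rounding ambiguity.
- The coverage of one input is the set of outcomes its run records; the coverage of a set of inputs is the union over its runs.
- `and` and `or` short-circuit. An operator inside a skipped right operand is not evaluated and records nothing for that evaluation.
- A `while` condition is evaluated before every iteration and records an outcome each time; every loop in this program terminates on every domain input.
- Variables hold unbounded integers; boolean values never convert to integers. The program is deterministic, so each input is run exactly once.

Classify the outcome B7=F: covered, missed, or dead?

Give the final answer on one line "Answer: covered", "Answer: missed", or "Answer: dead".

no pool input records B7=F
checking all 90 inputs in the declared domain: B7=F is never recorded -> dead

Answer: dead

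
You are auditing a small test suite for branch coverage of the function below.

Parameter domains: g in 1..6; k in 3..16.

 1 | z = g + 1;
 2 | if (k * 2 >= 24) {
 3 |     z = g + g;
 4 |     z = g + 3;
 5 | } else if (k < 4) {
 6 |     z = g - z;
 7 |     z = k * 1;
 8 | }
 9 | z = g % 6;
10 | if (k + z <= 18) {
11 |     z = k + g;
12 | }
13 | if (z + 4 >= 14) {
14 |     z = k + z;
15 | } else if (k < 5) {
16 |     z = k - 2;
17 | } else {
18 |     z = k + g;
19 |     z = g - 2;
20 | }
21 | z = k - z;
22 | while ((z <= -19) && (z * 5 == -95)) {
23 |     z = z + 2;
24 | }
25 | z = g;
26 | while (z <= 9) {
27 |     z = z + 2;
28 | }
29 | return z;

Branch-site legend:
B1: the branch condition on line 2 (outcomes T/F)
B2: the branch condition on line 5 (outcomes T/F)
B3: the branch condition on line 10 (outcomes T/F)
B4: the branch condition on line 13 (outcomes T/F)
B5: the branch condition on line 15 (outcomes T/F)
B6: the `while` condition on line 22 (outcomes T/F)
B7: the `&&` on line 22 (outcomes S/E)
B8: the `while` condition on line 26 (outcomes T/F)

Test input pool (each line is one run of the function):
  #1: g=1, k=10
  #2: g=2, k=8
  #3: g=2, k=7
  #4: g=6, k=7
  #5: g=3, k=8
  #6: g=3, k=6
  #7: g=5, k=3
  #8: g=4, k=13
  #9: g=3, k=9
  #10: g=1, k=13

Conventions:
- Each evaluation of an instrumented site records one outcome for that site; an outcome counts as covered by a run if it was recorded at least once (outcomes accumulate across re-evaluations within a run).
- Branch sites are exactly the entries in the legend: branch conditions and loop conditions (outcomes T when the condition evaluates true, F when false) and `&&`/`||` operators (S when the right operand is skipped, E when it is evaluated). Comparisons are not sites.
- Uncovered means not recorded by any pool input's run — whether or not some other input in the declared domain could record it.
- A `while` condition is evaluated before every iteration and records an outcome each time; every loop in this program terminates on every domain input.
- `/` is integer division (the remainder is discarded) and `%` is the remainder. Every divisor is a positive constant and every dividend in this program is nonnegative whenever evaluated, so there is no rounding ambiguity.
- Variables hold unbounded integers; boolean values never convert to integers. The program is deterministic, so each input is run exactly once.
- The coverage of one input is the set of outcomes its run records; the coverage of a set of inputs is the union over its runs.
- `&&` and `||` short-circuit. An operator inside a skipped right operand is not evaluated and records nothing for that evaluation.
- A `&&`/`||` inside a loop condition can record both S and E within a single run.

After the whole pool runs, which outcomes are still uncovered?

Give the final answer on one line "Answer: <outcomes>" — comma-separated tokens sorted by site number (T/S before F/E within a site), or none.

run #1 (g=1, k=10) runs B1->F, B2->F, B3->T, B4->T, B7->S, B6->F, B8->T, B8->T, B8->T, B8->T, B8->T, B8->F; records B1=F, B2=F, B3=T, B4=T, B6=F, B7=S, B8=T, B8=F
run #2 (g=2, k=8) runs B1->F, B2->F, B3->T, B4->T, B7->S, B6->F, B8->T, B8->T, B8->T, B8->T, B8->F; records B1=F, B2=F, B3=T, B4=T, B6=F, B7=S, B8=T, B8=F
run #3 (g=2, k=7) runs B1->F, B2->F, B3->T, B4->F, B5->F, B7->S, B6->F, B8->T, B8->T, B8->T, B8->T, B8->F; records B1=F, B2=F, B3=T, B4=F, B5=F, B6=F, B7=S, B8=T, B8=F
run #4 (g=6, k=7) runs B1->F, B2->F, B3->T, B4->T, B7->S, B6->F, B8->T, B8->T, B8->F; records B1=F, B2=F, B3=T, B4=T, B6=F, B7=S, B8=T, B8=F
run #5 (g=3, k=8) runs B1->F, B2->F, B3->T, B4->T, B7->S, B6->F, B8->T, B8->T, B8->T, B8->T, B8->F; records B1=F, B2=F, B3=T, B4=T, B6=F, B7=S, B8=T, B8=F
run #6 (g=3, k=6) runs B1->F, B2->F, B3->T, B4->F, B5->F, B7->S, B6->F, B8->T, B8->T, B8->T, B8->T, B8->F; records B1=F, B2=F, B3=T, B4=F, B5=F, B6=F, B7=S, B8=T, B8=F
run #7 (g=5, k=3) runs B1->F, B2->T, B3->T, B4->F, B5->T, B7->S, B6->F, B8->T, B8->T, B8->T, B8->F; records B1=F, B2=T, B3=T, B4=F, B5=T, B6=F, B7=S, B8=T, B8=F
run #8 (g=4, k=13) runs B1->T, B3->T, B4->T, B7->S, B6->F, B8->T, B8->T, B8->T, B8->F; records B1=T, B3=T, B4=T, B6=F, B7=S, B8=T, B8=F
run #9 (g=3, k=9) runs B1->F, B2->F, B3->T, B4->T, B7->S, B6->F, B8->T, B8->T, B8->T, B8->T, B8->F; records B1=F, B2=F, B3=T, B4=T, B6=F, B7=S, B8=T, B8=F
run #10 (g=1, k=13) runs B1->T, B3->T, B4->T, B7->S, B6->F, B8->T, B8->T, B8->T, B8->T, B8->T, B8->F; records B1=T, B3=T, B4=T, B6=F, B7=S, B8=T, B8=F
union over the pool: B1=T, B1=F, B2=T, B2=F, B3=T, B4=T, B4=F, B5=T, B5=F, B6=F, B7=S, B8=T, B8=F
uncovered (3 of 16): B3=F, B6=T, B7=E

Answer: B3=F, B6=T, B7=E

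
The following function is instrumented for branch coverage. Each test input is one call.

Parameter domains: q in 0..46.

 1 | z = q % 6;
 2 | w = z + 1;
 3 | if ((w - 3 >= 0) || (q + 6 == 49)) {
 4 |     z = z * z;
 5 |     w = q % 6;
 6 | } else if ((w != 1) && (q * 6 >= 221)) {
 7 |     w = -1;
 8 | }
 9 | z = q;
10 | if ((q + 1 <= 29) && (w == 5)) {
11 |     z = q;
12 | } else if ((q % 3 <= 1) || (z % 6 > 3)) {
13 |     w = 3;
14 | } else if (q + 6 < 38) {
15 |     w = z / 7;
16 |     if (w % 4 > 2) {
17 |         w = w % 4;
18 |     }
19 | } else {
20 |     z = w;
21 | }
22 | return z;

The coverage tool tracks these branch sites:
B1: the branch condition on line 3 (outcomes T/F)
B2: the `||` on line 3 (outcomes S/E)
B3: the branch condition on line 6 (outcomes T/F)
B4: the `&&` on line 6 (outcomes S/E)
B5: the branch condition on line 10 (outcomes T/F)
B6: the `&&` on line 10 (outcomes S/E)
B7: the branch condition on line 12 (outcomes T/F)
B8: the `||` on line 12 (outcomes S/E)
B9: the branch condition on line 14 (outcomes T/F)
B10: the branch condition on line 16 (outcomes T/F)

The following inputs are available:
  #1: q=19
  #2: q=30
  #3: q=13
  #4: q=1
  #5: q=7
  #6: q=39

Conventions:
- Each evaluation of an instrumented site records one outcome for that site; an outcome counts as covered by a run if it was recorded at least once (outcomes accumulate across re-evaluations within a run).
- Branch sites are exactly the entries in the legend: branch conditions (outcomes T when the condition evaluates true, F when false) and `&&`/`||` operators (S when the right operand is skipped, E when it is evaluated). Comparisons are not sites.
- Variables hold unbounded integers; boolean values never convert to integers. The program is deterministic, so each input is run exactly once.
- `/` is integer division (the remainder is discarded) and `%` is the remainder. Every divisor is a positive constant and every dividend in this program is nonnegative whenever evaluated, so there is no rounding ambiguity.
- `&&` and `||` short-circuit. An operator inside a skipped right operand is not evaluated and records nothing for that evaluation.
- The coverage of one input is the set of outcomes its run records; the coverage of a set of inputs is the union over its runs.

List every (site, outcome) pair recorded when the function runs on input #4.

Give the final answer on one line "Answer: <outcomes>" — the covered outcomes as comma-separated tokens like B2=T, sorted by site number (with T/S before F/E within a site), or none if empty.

Simulating input #4 (q=1) step by step:
  B2->E, B1->F, B4->E, B3->F, B6->E, B5->F, B8->S, B7->T
as a set, this run covers: B1=F, B2=E, B3=F, B4=E, B5=F, B6=E, B7=T, B8=S

Answer: B1=F, B2=E, B3=F, B4=E, B5=F, B6=E, B7=T, B8=S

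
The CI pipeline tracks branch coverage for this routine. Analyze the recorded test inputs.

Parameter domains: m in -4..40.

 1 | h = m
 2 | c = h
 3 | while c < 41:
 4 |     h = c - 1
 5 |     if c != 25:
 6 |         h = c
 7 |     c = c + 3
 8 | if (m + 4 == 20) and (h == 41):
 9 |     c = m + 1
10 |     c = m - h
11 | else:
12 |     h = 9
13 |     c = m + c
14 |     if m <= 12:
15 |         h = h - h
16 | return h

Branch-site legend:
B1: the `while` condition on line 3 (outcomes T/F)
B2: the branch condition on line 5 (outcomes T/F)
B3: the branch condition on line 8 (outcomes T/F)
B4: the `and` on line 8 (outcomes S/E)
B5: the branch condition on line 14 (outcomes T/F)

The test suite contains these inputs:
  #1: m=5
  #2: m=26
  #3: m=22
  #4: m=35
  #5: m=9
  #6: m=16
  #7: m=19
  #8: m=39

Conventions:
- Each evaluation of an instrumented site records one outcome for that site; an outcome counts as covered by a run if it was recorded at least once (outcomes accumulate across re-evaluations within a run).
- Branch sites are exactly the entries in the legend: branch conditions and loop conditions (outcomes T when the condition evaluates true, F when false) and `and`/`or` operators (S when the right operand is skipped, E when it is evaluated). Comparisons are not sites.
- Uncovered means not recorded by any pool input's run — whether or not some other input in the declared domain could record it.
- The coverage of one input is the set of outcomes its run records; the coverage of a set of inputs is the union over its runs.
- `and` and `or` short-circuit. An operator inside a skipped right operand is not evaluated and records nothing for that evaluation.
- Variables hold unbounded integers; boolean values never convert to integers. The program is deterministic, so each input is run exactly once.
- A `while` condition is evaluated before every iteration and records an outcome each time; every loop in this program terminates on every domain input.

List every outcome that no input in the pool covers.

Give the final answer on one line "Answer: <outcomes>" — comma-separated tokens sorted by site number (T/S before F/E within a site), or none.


input #1 (m=5): covers B1=T, B1=F, B2=T, B3=F, B4=S, B5=T
input #2 (m=26): covers B1=T, B1=F, B2=T, B3=F, B4=S, B5=F
input #3 (m=22): covers B1=T, B1=F, B2=T, B2=F, B3=F, B4=S, B5=F
input #4 (m=35): covers B1=T, B1=F, B2=T, B3=F, B4=S, B5=F
input #5 (m=9): covers B1=T, B1=F, B2=T, B3=F, B4=S, B5=T
input #6 (m=16): covers B1=T, B1=F, B2=T, B2=F, B3=F, B4=E, B5=F
input #7 (m=19): covers B1=T, B1=F, B2=T, B2=F, B3=F, B4=S, B5=F
input #8 (m=39): covers B1=T, B1=F, B2=T, B3=F, B4=S, B5=F
union over the pool: B1=T, B1=F, B2=T, B2=F, B3=F, B4=S, B4=E, B5=T, B5=F
uncovered (1 of 10): B3=T
Answer: B3=T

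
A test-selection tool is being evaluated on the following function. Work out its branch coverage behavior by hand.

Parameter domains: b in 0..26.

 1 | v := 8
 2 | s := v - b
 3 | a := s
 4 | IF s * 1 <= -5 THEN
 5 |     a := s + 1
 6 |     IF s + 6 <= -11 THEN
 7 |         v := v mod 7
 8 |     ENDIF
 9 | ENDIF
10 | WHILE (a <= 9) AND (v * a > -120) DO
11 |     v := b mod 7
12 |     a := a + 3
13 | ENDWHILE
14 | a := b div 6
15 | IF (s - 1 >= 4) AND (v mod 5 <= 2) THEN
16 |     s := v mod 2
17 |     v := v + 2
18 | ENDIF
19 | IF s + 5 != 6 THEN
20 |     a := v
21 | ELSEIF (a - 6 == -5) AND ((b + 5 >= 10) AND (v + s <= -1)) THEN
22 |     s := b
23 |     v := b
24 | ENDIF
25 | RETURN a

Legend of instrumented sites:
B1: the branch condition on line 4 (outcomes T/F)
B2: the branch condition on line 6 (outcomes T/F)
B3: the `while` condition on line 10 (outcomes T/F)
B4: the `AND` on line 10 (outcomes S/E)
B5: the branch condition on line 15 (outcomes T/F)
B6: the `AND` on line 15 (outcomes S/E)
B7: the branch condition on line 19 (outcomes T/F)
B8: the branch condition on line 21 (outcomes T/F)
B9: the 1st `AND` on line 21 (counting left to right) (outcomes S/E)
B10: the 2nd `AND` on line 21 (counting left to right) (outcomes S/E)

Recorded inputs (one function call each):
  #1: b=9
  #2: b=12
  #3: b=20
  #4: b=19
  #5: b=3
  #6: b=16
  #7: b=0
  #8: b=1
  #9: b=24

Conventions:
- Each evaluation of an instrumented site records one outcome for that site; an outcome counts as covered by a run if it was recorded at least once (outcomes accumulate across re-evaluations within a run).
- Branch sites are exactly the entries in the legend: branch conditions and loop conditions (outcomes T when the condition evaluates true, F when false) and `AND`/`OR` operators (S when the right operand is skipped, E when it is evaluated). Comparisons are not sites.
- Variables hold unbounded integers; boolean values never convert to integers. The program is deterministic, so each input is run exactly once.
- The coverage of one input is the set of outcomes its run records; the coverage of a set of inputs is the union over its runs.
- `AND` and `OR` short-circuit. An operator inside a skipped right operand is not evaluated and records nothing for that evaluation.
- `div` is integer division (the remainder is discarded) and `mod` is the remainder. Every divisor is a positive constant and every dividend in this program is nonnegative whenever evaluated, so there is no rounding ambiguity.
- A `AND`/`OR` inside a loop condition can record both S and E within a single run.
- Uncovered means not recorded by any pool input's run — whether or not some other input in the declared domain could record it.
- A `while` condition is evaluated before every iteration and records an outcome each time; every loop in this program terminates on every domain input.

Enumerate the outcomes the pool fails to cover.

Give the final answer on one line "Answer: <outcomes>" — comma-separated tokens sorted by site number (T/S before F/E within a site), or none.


test 1 (b=9) fires B1->F, B4->E, B3->T, B4->E, B3->T, B4->E, B3->T, B4->E, B3->T, B4->S, B3->F, B6->S, B5->F, B7->T; hits B1=F, B3=T, B3=F, B4=S, B4=E, B5=F, B6=S, B7=T
test 2 (b=12) fires B1->F, B4->E, B3->T, B4->E, B3->T, B4->E, B3->T, B4->E, B3->T, B4->E, B3->T, B4->S, B3->F, B6->S, ...; hits B1=F, B3=T, B3=F, B4=S, B4=E, B5=F, B6=S, B7=T
test 3 (b=20) fires B1->T, B2->F, B4->E, B3->T, B4->E, B3->T, B4->E, B3->T, B4->E, B3->T, B4->E, B3->T, B4->E, B3->T, ...; hits B1=T, B2=F, B3=T, B3=F, B4=S, B4=E, B5=F, B6=S, B7=T
test 4 (b=19) fires B1->T, B2->F, B4->E, B3->T, B4->E, B3->T, B4->E, B3->T, B4->E, B3->T, B4->E, B3->T, B4->E, B3->T, ...; hits B1=T, B2=F, B3=T, B3=F, B4=S, B4=E, B5=F, B6=S, B7=T
test 5 (b=3) fires B1->F, B4->E, B3->T, B4->E, B3->T, B4->S, B3->F, B6->E, B5->F, B7->T; hits B1=F, B3=T, B3=F, B4=S, B4=E, B5=F, B6=E, B7=T
test 6 (b=16) fires B1->T, B2->F, B4->E, B3->T, B4->E, B3->T, B4->E, B3->T, B4->E, B3->T, B4->E, B3->T, B4->E, B3->T, ...; hits B1=T, B2=F, B3=T, B3=F, B4=S, B4=E, B5=F, B6=S, B7=T
test 7 (b=0) fires B1->F, B4->E, B3->T, B4->S, B3->F, B6->E, B5->T, B7->T; hits B1=F, B3=T, B3=F, B4=S, B4=E, B5=T, B6=E, B7=T
test 8 (b=1) fires B1->F, B4->E, B3->T, B4->S, B3->F, B6->E, B5->T, B7->F, B9->S, B8->F; hits B1=F, B3=T, B3=F, B4=S, B4=E, B5=T, B6=E, B7=F, B8=F, B9=S
test 9 (b=24) fires B1->T, B2->F, B4->E, B3->F, B6->S, B5->F, B7->T; hits B1=T, B2=F, B3=F, B4=E, B5=F, B6=S, B7=T
union over the pool: B1=T, B1=F, B2=F, B3=T, B3=F, B4=S, B4=E, B5=T, B5=F, B6=S, B6=E, B7=T, B7=F, B8=F, B9=S
uncovered (5 of 20): B2=T, B8=T, B9=E, B10=S, B10=E
Answer: B2=T, B8=T, B9=E, B10=S, B10=E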